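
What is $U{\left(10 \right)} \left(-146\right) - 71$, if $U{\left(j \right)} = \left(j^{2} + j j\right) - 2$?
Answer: $-28979$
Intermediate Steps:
$U{\left(j \right)} = -2 + 2 j^{2}$ ($U{\left(j \right)} = \left(j^{2} + j^{2}\right) - 2 = 2 j^{2} - 2 = -2 + 2 j^{2}$)
$U{\left(10 \right)} \left(-146\right) - 71 = \left(-2 + 2 \cdot 10^{2}\right) \left(-146\right) - 71 = \left(-2 + 2 \cdot 100\right) \left(-146\right) - 71 = \left(-2 + 200\right) \left(-146\right) - 71 = 198 \left(-146\right) - 71 = -28908 - 71 = -28979$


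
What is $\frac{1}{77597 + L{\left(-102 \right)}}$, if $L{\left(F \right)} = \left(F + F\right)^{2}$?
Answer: $\frac{1}{119213} \approx 8.3883 \cdot 10^{-6}$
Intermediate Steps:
$L{\left(F \right)} = 4 F^{2}$ ($L{\left(F \right)} = \left(2 F\right)^{2} = 4 F^{2}$)
$\frac{1}{77597 + L{\left(-102 \right)}} = \frac{1}{77597 + 4 \left(-102\right)^{2}} = \frac{1}{77597 + 4 \cdot 10404} = \frac{1}{77597 + 41616} = \frac{1}{119213}$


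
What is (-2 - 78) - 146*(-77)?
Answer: 11162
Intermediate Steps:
(-2 - 78) - 146*(-77) = -80 + 11242 = 11162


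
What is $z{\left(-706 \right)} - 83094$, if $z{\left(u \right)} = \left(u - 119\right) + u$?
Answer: $-84625$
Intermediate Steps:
$z{\left(u \right)} = -119 + 2 u$ ($z{\left(u \right)} = \left(-119 + u\right) + u = -119 + 2 u$)
$z{\left(-706 \right)} - 83094 = \left(-119 + 2 \left(-706\right)\right) - 83094 = \left(-119 - 1412\right) - 83094 = -1531 - 83094 = -84625$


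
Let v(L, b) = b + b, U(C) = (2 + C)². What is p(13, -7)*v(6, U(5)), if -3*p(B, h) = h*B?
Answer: 8918/3 ≈ 2972.7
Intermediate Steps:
v(L, b) = 2*b
p(B, h) = -B*h/3 (p(B, h) = -h*B/3 = -B*h/3)
p(13, -7)*v(6, U(5)) = (-⅓*13*(-7))*(2*(2 + 5)²) = 91*(2*7²)/3 = 91*(2*49)/3 = (91/3)*98 = 8918/3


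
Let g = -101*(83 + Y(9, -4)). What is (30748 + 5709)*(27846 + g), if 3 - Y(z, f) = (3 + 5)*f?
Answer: 580687096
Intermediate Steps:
Y(z, f) = 3 - 8*f (Y(z, f) = 3 - (3 + 5)*f = 3 - 8*f)
g = -11918 (g = -101*(83 + (3 - 8*(-4))) = -101*(83 + (3 + 32)) = -101*(83 + 35) = -101*118 = -11918)
(30748 + 5709)*(27846 + g) = (30748 + 5709)*(27846 - 11918) = 36457*15928 = 580687096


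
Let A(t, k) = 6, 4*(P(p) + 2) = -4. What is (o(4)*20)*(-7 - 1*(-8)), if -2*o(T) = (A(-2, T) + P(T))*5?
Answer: -150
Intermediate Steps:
P(p) = -3 (P(p) = -2 + (¼)*(-4) = -2 - 1 = -3)
o(T) = -15/2 (o(T) = -(6 - 3)*5/2 = -3*5/2 = -½*15 = -15/2)
(o(4)*20)*(-7 - 1*(-8)) = (-15/2*20)*(-7 - 1*(-8)) = -150*(-7 + 8) = -150*1 = -150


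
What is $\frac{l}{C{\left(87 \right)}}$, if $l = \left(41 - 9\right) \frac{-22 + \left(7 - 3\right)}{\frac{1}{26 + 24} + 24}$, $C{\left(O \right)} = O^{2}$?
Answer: $- \frac{3200}{1010041} \approx -0.0031682$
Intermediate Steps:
$l = - \frac{28800}{1201}$ ($l = 32 \frac{-22 + 4}{\frac{1}{50} + 24} = 32 \left(- \frac{18}{\frac{1}{50} + 24}\right) = 32 \left(- \frac{18}{\frac{1201}{50}}\right) = 32 \left(\left(-18\right) \frac{50}{1201}\right) = 32 \left(- \frac{900}{1201}\right) = - \frac{28800}{1201} \approx -23.98$)
$\frac{l}{C{\left(87 \right)}} = - \frac{28800}{1201 \cdot 87^{2}} = - \frac{28800}{1201 \cdot 7569} = \left(- \frac{28800}{1201}\right) \frac{1}{7569} = - \frac{3200}{1010041}$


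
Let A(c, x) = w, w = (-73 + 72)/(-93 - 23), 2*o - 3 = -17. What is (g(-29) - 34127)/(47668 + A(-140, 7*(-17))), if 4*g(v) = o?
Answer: -1319645/1843163 ≈ -0.71597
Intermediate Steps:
o = -7 (o = 3/2 + (1/2)*(-17) = 3/2 - 17/2 = -7)
w = 1/116 (w = -1/(-116) = -1*(-1/116) = 1/116 ≈ 0.0086207)
g(v) = -7/4 (g(v) = (1/4)*(-7) = -7/4)
A(c, x) = 1/116
(g(-29) - 34127)/(47668 + A(-140, 7*(-17))) = (-7/4 - 34127)/(47668 + 1/116) = -136515/(4*5529489/116) = -136515/4*116/5529489 = -1319645/1843163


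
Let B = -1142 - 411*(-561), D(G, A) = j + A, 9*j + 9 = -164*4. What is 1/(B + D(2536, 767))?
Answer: 9/2071099 ≈ 4.3455e-6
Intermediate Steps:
j = -665/9 (j = -1 + (-164*4)/9 = -1 + (⅑)*(-656) = -1 - 656/9 = -665/9 ≈ -73.889)
D(G, A) = -665/9 + A
B = 229429 (B = -1142 + 230571 = 229429)
1/(B + D(2536, 767)) = 1/(229429 + (-665/9 + 767)) = 1/(229429 + 6238/9) = 1/(2071099/9) = 9/2071099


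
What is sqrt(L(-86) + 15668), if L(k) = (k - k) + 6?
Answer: sqrt(15674) ≈ 125.20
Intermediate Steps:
L(k) = 6 (L(k) = 0 + 6 = 6)
sqrt(L(-86) + 15668) = sqrt(6 + 15668) = sqrt(15674)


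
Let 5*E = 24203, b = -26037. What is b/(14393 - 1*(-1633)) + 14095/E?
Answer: 166419613/129292426 ≈ 1.2872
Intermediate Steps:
E = 24203/5 (E = (⅕)*24203 = 24203/5 ≈ 4840.6)
b/(14393 - 1*(-1633)) + 14095/E = -26037/(14393 - 1*(-1633)) + 14095/(24203/5) = -26037/(14393 + 1633) + 14095*(5/24203) = -26037/16026 + 70475/24203 = -26037*1/16026 + 70475/24203 = -8679/5342 + 70475/24203 = 166419613/129292426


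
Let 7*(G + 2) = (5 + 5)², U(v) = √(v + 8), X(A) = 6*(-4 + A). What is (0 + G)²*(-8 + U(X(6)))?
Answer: -59168/49 + 14792*√5/49 ≈ -532.49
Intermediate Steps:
X(A) = -24 + 6*A
U(v) = √(8 + v)
G = 86/7 (G = -2 + (5 + 5)²/7 = -2 + (⅐)*10² = -2 + (⅐)*100 = -2 + 100/7 = 86/7 ≈ 12.286)
(0 + G)²*(-8 + U(X(6))) = (0 + 86/7)²*(-8 + √(8 + (-24 + 6*6))) = (86/7)²*(-8 + √(8 + (-24 + 36))) = 7396*(-8 + √(8 + 12))/49 = 7396*(-8 + √20)/49 = 7396*(-8 + 2*√5)/49 = -59168/49 + 14792*√5/49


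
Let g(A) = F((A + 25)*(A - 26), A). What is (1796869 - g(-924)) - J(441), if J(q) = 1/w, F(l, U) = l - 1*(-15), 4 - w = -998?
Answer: 944689607/1002 ≈ 9.4280e+5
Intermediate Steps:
w = 1002 (w = 4 - 1*(-998) = 4 + 998 = 1002)
F(l, U) = 15 + l (F(l, U) = l + 15 = 15 + l)
g(A) = 15 + (-26 + A)*(25 + A) (g(A) = 15 + (A + 25)*(A - 26) = 15 + (25 + A)*(-26 + A) = 15 + (-26 + A)*(25 + A))
J(q) = 1/1002
(1796869 - g(-924)) - J(441) = (1796869 - (-635 + (-924)² - 1*(-924))) - 1*1/1002 = (1796869 - (-635 + 853776 + 924)) - 1/1002 = (1796869 - 1*854065) - 1/1002 = (1796869 - 854065) - 1/1002 = 942804 - 1/1002 = 944689607/1002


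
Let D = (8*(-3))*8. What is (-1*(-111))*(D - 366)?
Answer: -61938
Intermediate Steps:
D = -192 (D = -24*8 = -192)
(-1*(-111))*(D - 366) = (-1*(-111))*(-192 - 366) = 111*(-558) = -61938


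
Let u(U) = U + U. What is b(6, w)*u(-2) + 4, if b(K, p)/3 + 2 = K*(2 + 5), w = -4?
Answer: -476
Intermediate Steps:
b(K, p) = -6 + 21*K (b(K, p) = -6 + 3*(K*(2 + 5)) = -6 + 3*(K*7) = -6 + 3*(7*K) = -6 + 21*K)
u(U) = 2*U
b(6, w)*u(-2) + 4 = (-6 + 21*6)*(2*(-2)) + 4 = (-6 + 126)*(-4) + 4 = 120*(-4) + 4 = -480 + 4 = -476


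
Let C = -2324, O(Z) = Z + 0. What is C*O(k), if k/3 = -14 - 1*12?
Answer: 181272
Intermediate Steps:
k = -78 (k = 3*(-14 - 1*12) = 3*(-14 - 12) = 3*(-26) = -78)
O(Z) = Z
C*O(k) = -2324*(-78) = 181272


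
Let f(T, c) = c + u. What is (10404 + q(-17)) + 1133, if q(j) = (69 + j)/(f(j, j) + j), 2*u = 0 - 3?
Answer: 819023/71 ≈ 11536.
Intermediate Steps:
u = -3/2 (u = (0 - 3)/2 = (½)*(-3) = -3/2 ≈ -1.5000)
f(T, c) = -3/2 + c (f(T, c) = c - 3/2 = -3/2 + c)
q(j) = (69 + j)/(-3/2 + 2*j) (q(j) = (69 + j)/((-3/2 + j) + j) = (69 + j)/(-3/2 + 2*j))
(10404 + q(-17)) + 1133 = (10404 + 2*(69 - 17)/(-3 + 4*(-17))) + 1133 = (10404 + 2*52/(-3 - 68)) + 1133 = (10404 + 2*52/(-71)) + 1133 = (10404 + 2*(-1/71)*52) + 1133 = (10404 - 104/71) + 1133 = 738580/71 + 1133 = 819023/71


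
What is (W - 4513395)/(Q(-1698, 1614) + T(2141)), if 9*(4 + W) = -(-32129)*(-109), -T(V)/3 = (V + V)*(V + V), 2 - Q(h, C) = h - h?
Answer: 22061326/247529565 ≈ 0.089126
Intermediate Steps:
Q(h, C) = 2 (Q(h, C) = 2 - (h - h) = 2 - 1*0 = 2 + 0 = 2)
T(V) = -12*V**2 (T(V) = -3*(V + V)*(V + V) = -3*2*V*2*V = -12*V**2)
W = -3502097/9 (W = -4 + (-(-32129)*(-109))/9 = -4 + (-1*3502061)/9 = -4 + (1/9)*(-3502061) = -4 - 3502061/9 = -3502097/9 ≈ -3.8912e+5)
(W - 4513395)/(Q(-1698, 1614) + T(2141)) = (-3502097/9 - 4513395)/(2 - 12*2141**2) = -44122652/(9*(2 - 12*4583881)) = -44122652/(9*(2 - 55006572)) = -44122652/9/(-55006570) = -44122652/9*(-1/55006570) = 22061326/247529565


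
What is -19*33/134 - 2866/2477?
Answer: -1937123/331918 ≈ -5.8362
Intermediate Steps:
-19*33/134 - 2866/2477 = -627*1/134 - 2866*1/2477 = -627/134 - 2866/2477 = -1937123/331918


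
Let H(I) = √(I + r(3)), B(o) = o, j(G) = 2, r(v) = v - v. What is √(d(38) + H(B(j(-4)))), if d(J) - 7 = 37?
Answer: √(44 + √2) ≈ 6.7390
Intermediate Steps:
r(v) = 0
d(J) = 44 (d(J) = 7 + 37 = 44)
H(I) = √I (H(I) = √(I + 0) = √I)
√(d(38) + H(B(j(-4)))) = √(44 + √2)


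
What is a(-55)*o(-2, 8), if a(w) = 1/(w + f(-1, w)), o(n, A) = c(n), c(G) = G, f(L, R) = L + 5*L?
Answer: 2/61 ≈ 0.032787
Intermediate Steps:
f(L, R) = 6*L
o(n, A) = n
a(w) = 1/(-6 + w) (a(w) = 1/(w + 6*(-1)) = 1/(w - 6) = 1/(-6 + w))
a(-55)*o(-2, 8) = -2/(-6 - 55) = -2/(-61) = -1/61*(-2) = 2/61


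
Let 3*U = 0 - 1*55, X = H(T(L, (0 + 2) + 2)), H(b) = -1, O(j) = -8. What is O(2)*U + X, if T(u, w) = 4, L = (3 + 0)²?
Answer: 437/3 ≈ 145.67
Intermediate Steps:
L = 9 (L = 3² = 9)
X = -1
U = -55/3 (U = (0 - 1*55)/3 = (0 - 55)/3 = (⅓)*(-55) = -55/3 ≈ -18.333)
O(2)*U + X = -8*(-55/3) - 1 = 440/3 - 1 = 437/3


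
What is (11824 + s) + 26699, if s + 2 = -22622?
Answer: 15899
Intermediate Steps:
s = -22624 (s = -2 - 22622 = -22624)
(11824 + s) + 26699 = (11824 - 22624) + 26699 = -10800 + 26699 = 15899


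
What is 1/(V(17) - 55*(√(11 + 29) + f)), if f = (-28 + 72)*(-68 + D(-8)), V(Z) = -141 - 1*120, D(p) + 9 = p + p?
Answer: 224799/50534469401 + 110*√10/50534469401 ≈ 4.4553e-6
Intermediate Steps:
D(p) = -9 + 2*p (D(p) = -9 + (p + p) = -9 + 2*p)
V(Z) = -261 (V(Z) = -141 - 120 = -261)
f = -4092 (f = (-28 + 72)*(-68 + (-9 + 2*(-8))) = 44*(-68 + (-9 - 16)) = 44*(-68 - 25) = 44*(-93) = -4092)
1/(V(17) - 55*(√(11 + 29) + f)) = 1/(-261 - 55*(√(11 + 29) - 4092)) = 1/(-261 - 55*(√40 - 4092)) = 1/(-261 - 55*(2*√10 - 4092)) = 1/(-261 - 55*(-4092 + 2*√10)) = 1/(-261 + (225060 - 110*√10)) = 1/(224799 - 110*√10)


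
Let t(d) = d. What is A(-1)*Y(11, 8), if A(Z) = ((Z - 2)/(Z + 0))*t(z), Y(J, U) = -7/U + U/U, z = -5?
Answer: -15/8 ≈ -1.8750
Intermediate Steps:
Y(J, U) = 1 - 7/U (Y(J, U) = -7/U + 1 = 1 - 7/U)
A(Z) = -5*(-2 + Z)/Z (A(Z) = ((Z - 2)/(Z + 0))*(-5) = ((-2 + Z)/Z)*(-5) = -5*(-2 + Z)/Z)
A(-1)*Y(11, 8) = (-5 + 10/(-1))*((-7 + 8)/8) = (-5 + 10*(-1))*((⅛)*1) = (-5 - 10)*(⅛) = -15*⅛ = -15/8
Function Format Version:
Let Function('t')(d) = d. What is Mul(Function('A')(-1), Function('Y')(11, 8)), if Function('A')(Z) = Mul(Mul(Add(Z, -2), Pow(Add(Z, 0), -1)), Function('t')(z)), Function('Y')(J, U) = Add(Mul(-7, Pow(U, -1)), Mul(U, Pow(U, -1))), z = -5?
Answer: Rational(-15, 8) ≈ -1.8750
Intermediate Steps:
Function('Y')(J, U) = Add(1, Mul(-7, Pow(U, -1))) (Function('Y')(J, U) = Add(Mul(-7, Pow(U, -1)), 1) = Add(1, Mul(-7, Pow(U, -1))))
Function('A')(Z) = Mul(-5, Pow(Z, -1), Add(-2, Z)) (Function('A')(Z) = Mul(Mul(Add(Z, -2), Pow(Add(Z, 0), -1)), -5) = Mul(Mul(Add(-2, Z), Pow(Z, -1)), -5) = Mul(Mul(Pow(Z, -1), Add(-2, Z)), -5) = Mul(-5, Pow(Z, -1), Add(-2, Z)))
Mul(Function('A')(-1), Function('Y')(11, 8)) = Mul(Add(-5, Mul(10, Pow(-1, -1))), Mul(Pow(8, -1), Add(-7, 8))) = Mul(Add(-5, Mul(10, -1)), Mul(Rational(1, 8), 1)) = Mul(Add(-5, -10), Rational(1, 8)) = Mul(-15, Rational(1, 8)) = Rational(-15, 8)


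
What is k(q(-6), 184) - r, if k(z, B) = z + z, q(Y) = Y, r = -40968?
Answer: 40956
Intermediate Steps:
k(z, B) = 2*z
k(q(-6), 184) - r = 2*(-6) - 1*(-40968) = -12 + 40968 = 40956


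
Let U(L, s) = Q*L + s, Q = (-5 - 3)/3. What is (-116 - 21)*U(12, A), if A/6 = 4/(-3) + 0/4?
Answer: 5480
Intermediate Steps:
A = -8 (A = 6*(4/(-3) + 0/4) = 6*(4*(-⅓) + 0*(¼)) = 6*(-4/3 + 0) = 6*(-4/3) = -8)
Q = -8/3 (Q = -8*⅓ = -8/3 ≈ -2.6667)
U(L, s) = s - 8*L/3 (U(L, s) = -8*L/3 + s = s - 8*L/3)
(-116 - 21)*U(12, A) = (-116 - 21)*(-8 - 8/3*12) = -137*(-8 - 32) = -137*(-40) = 5480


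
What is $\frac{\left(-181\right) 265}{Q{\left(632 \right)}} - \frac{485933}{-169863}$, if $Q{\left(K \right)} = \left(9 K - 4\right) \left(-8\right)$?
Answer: $\frac{30243824171}{7724010336} \approx 3.9156$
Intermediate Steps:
$Q{\left(K \right)} = 32 - 72 K$ ($Q{\left(K \right)} = \left(-4 + 9 K\right) \left(-8\right) = 32 - 72 K$)
$\frac{\left(-181\right) 265}{Q{\left(632 \right)}} - \frac{485933}{-169863} = \frac{\left(-181\right) 265}{32 - 45504} - \frac{485933}{-169863} = - \frac{47965}{32 - 45504} - - \frac{485933}{169863} = - \frac{47965}{-45472} + \frac{485933}{169863} = \left(-47965\right) \left(- \frac{1}{45472}\right) + \frac{485933}{169863} = \frac{47965}{45472} + \frac{485933}{169863} = \frac{30243824171}{7724010336}$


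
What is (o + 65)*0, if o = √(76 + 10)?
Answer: 0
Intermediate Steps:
o = √86 ≈ 9.2736
(o + 65)*0 = (√86 + 65)*0 = (65 + √86)*0 = 0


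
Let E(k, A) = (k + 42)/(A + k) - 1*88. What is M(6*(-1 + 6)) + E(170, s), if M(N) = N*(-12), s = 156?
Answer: -72918/163 ≈ -447.35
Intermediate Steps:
E(k, A) = -88 + (42 + k)/(A + k) (E(k, A) = (42 + k)/(A + k) - 88 = -88 + (42 + k)/(A + k))
M(N) = -12*N
M(6*(-1 + 6)) + E(170, s) = -72*(-1 + 6) + (42 - 88*156 - 87*170)/(156 + 170) = -72*5 + (42 - 13728 - 14790)/326 = -12*30 + (1/326)*(-28476) = -360 - 14238/163 = -72918/163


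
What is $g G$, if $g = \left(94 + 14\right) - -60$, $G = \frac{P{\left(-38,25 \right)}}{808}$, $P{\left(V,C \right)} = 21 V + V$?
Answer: $- \frac{17556}{101} \approx -173.82$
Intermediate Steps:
$P{\left(V,C \right)} = 22 V$
$G = - \frac{209}{202}$ ($G = \frac{22 \left(-38\right)}{808} = \left(-836\right) \frac{1}{808} = - \frac{209}{202} \approx -1.0347$)
$g = 168$ ($g = 108 + 60 = 168$)
$g G = 168 \left(- \frac{209}{202}\right) = - \frac{17556}{101}$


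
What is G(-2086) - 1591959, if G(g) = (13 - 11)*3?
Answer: -1591953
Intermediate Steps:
G(g) = 6 (G(g) = 2*3 = 6)
G(-2086) - 1591959 = 6 - 1591959 = -1591953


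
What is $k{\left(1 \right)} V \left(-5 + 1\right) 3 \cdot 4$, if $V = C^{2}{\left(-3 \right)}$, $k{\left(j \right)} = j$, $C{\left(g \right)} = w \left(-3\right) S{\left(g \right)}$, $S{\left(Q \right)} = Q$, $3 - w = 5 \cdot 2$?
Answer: $-190512$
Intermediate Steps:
$w = -7$ ($w = 3 - 5 \cdot 2 = 3 - 10 = -7$)
$C{\left(g \right)} = 21 g$ ($C{\left(g \right)} = \left(-7\right) \left(-3\right) g = 21 g$)
$V = 3969$ ($V = \left(21 \left(-3\right)\right)^{2} = \left(-63\right)^{2} = 3969$)
$k{\left(1 \right)} V \left(-5 + 1\right) 3 \cdot 4 = 1 \cdot 3969 \left(-5 + 1\right) 3 \cdot 4 = 3969 \left(\left(-4\right) 12\right) = 3969 \left(-48\right) = -190512$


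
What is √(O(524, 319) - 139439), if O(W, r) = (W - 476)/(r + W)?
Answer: I*√11010238383/281 ≈ 373.42*I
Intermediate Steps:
O(W, r) = (-476 + W)/(W + r)
√(O(524, 319) - 139439) = √((-476 + 524)/(524 + 319) - 139439) = √(48/843 - 139439) = √((1/843)*48 - 139439) = √(16/281 - 139439) = √(-39182343/281) = I*√11010238383/281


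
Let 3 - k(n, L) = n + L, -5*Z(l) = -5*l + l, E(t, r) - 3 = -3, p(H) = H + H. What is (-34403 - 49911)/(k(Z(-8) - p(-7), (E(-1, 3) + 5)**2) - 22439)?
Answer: 421570/112343 ≈ 3.7525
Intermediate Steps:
p(H) = 2*H
E(t, r) = 0 (E(t, r) = 3 - 3 = 0)
Z(l) = 4*l/5 (Z(l) = -(-5*l + l)/5 = -(-4)*l/5 = 4*l/5)
k(n, L) = 3 - L - n (k(n, L) = 3 - (n + L) = 3 - (L + n) = 3 + (-L - n) = 3 - L - n)
(-34403 - 49911)/(k(Z(-8) - p(-7), (E(-1, 3) + 5)**2) - 22439) = (-34403 - 49911)/((3 - (0 + 5)**2 - ((4/5)*(-8) - 2*(-7))) - 22439) = -84314/((3 - 1*5**2 - (-32/5 - 1*(-14))) - 22439) = -84314/((3 - 1*25 - (-32/5 + 14)) - 22439) = -84314/((3 - 25 - 1*38/5) - 22439) = -84314/((3 - 25 - 38/5) - 22439) = -84314/(-148/5 - 22439) = -84314/(-112343/5) = -84314*(-5/112343) = 421570/112343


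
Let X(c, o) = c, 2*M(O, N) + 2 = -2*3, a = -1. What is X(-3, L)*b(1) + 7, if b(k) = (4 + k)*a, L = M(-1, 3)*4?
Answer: 22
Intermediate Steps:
M(O, N) = -4 (M(O, N) = -1 + (-2*3)/2 = -1 + (1/2)*(-6) = -1 - 3 = -4)
L = -16 (L = -4*4 = -16)
b(k) = -4 - k (b(k) = (4 + k)*(-1) = -4 - k)
X(-3, L)*b(1) + 7 = -3*(-4 - 1*1) + 7 = -3*(-4 - 1) + 7 = -3*(-5) + 7 = 15 + 7 = 22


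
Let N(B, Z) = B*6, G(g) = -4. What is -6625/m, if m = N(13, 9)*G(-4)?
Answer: 6625/312 ≈ 21.234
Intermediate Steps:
N(B, Z) = 6*B
m = -312 (m = (6*13)*(-4) = 78*(-4) = -312)
-6625/m = -6625/(-312) = -6625*(-1/312) = 6625/312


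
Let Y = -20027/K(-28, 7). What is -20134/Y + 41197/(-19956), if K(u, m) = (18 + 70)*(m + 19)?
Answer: 918479857633/399658812 ≈ 2298.2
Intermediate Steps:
K(u, m) = 1672 + 88*m (K(u, m) = 88*(19 + m) = 1672 + 88*m)
Y = -20027/2288 (Y = -20027/(1672 + 88*7) = -20027/(1672 + 616) = -20027/2288 ≈ -8.7531)
-20134/Y + 41197/(-19956) = -20134/(-20027/2288) + 41197/(-19956) = -20134*(-2288/20027) + 41197*(-1/19956) = 46066592/20027 - 41197/19956 = 918479857633/399658812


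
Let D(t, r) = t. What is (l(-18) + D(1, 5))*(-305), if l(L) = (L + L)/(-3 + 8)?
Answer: 1891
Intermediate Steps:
l(L) = 2*L/5 (l(L) = (2*L)/5 = (2*L)*(1/5) = 2*L/5)
(l(-18) + D(1, 5))*(-305) = ((2/5)*(-18) + 1)*(-305) = (-36/5 + 1)*(-305) = -31/5*(-305) = 1891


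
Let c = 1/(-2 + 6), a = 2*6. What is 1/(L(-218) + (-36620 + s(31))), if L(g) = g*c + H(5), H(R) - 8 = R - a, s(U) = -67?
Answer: -2/73481 ≈ -2.7218e-5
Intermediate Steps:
a = 12
c = ¼ (c = 1/4 = ¼ ≈ 0.25000)
H(R) = -4 + R (H(R) = 8 + (R - 1*12) = 8 + (R - 12) = 8 + (-12 + R) = -4 + R)
L(g) = 1 + g/4 (L(g) = g*(¼) + (-4 + 5) = g/4 + 1 = 1 + g/4)
1/(L(-218) + (-36620 + s(31))) = 1/((1 + (¼)*(-218)) + (-36620 - 67)) = 1/((1 - 109/2) - 36687) = 1/(-107/2 - 36687) = 1/(-73481/2) = -2/73481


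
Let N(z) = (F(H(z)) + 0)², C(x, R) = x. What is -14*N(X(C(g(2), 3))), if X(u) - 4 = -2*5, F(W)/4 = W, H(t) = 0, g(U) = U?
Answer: 0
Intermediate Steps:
F(W) = 4*W
X(u) = -6 (X(u) = 4 - 2*5 = 4 - 10 = -6)
N(z) = 0 (N(z) = (4*0 + 0)² = (0 + 0)² = 0² = 0)
-14*N(X(C(g(2), 3))) = -14*0 = 0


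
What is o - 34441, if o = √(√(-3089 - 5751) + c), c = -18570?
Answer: -34441 + √(-18570 + 2*I*√2210) ≈ -34441.0 + 136.27*I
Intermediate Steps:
o = √(-18570 + 2*I*√2210) (o = √(√(-3089 - 5751) - 18570) = √(√(-8840) - 18570) = √(2*I*√2210 - 18570) = √(-18570 + 2*I*√2210) ≈ 0.345 + 136.27*I)
o - 34441 = √(-18570 + 2*I*√2210) - 34441 = -34441 + √(-18570 + 2*I*√2210)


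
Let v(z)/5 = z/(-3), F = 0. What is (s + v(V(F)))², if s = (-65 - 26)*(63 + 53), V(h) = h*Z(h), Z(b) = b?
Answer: 111429136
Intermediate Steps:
V(h) = h² (V(h) = h*h = h²)
s = -10556 (s = -91*116 = -10556)
v(z) = -5*z/3 (v(z) = 5*(z/(-3)) = 5*(z*(-⅓)) = 5*(-z/3) = -5*z/3)
(s + v(V(F)))² = (-10556 - 5/3*0²)² = (-10556 - 5/3*0)² = (-10556 + 0)² = (-10556)² = 111429136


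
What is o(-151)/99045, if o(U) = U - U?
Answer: 0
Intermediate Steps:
o(U) = 0
o(-151)/99045 = 0/99045 = 0*(1/99045) = 0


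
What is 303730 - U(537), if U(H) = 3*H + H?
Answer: 301582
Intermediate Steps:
U(H) = 4*H
303730 - U(537) = 303730 - 4*537 = 303730 - 1*2148 = 303730 - 2148 = 301582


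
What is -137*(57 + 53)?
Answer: -15070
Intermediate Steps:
-137*(57 + 53) = -137*110 = -15070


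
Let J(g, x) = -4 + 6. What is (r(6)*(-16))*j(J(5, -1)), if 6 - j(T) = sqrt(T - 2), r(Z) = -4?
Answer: 384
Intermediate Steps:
J(g, x) = 2
j(T) = 6 - sqrt(-2 + T) (j(T) = 6 - sqrt(T - 2) = 6 - sqrt(-2 + T))
(r(6)*(-16))*j(J(5, -1)) = (-4*(-16))*(6 - sqrt(-2 + 2)) = 64*(6 - sqrt(0)) = 64*(6 - 1*0) = 64*(6 + 0) = 64*6 = 384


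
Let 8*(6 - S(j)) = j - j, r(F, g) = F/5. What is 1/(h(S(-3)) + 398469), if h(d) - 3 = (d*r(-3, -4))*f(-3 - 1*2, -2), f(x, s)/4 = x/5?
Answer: 5/1992432 ≈ 2.5095e-6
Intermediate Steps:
r(F, g) = F/5 (r(F, g) = F*(⅕) = F/5)
S(j) = 6 (S(j) = 6 - (j - j)/8 = 6 - ⅛*0 = 6 + 0 = 6)
f(x, s) = 4*x/5 (f(x, s) = 4*(x/5) = 4*x/5)
h(d) = 3 + 12*d/5 (h(d) = 3 + (d*((⅕)*(-3)))*(4*(-3 - 1*2)/5) = 3 + (d*(-⅗))*(4*(-3 - 2)/5) = 3 + (-3*d/5)*((⅘)*(-5)) = 3 - 3*d/5*(-4) = 3 + 12*d/5)
1/(h(S(-3)) + 398469) = 1/((3 + (12/5)*6) + 398469) = 1/((3 + 72/5) + 398469) = 1/(87/5 + 398469) = 1/(1992432/5) = 5/1992432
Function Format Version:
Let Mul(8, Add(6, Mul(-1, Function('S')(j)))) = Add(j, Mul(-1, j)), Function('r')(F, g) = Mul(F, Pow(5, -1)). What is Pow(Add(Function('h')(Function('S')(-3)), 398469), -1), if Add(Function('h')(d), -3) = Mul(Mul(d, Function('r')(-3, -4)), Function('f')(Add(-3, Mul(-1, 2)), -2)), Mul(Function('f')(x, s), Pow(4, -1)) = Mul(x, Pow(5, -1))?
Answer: Rational(5, 1992432) ≈ 2.5095e-6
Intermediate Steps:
Function('r')(F, g) = Mul(Rational(1, 5), F) (Function('r')(F, g) = Mul(F, Rational(1, 5)) = Mul(Rational(1, 5), F))
Function('S')(j) = 6 (Function('S')(j) = Add(6, Mul(Rational(-1, 8), Add(j, Mul(-1, j)))) = Add(6, Mul(Rational(-1, 8), 0)) = Add(6, 0) = 6)
Function('f')(x, s) = Mul(Rational(4, 5), x) (Function('f')(x, s) = Mul(4, Mul(x, Pow(5, -1))) = Mul(4, Mul(x, Rational(1, 5))) = Mul(4, Mul(Rational(1, 5), x)) = Mul(Rational(4, 5), x))
Function('h')(d) = Add(3, Mul(Rational(12, 5), d)) (Function('h')(d) = Add(3, Mul(Mul(d, Mul(Rational(1, 5), -3)), Mul(Rational(4, 5), Add(-3, Mul(-1, 2))))) = Add(3, Mul(Mul(d, Rational(-3, 5)), Mul(Rational(4, 5), Add(-3, -2)))) = Add(3, Mul(Mul(Rational(-3, 5), d), Mul(Rational(4, 5), -5))) = Add(3, Mul(Mul(Rational(-3, 5), d), -4)) = Add(3, Mul(Rational(12, 5), d)))
Pow(Add(Function('h')(Function('S')(-3)), 398469), -1) = Pow(Add(Add(3, Mul(Rational(12, 5), 6)), 398469), -1) = Pow(Add(Add(3, Rational(72, 5)), 398469), -1) = Pow(Add(Rational(87, 5), 398469), -1) = Pow(Rational(1992432, 5), -1) = Rational(5, 1992432)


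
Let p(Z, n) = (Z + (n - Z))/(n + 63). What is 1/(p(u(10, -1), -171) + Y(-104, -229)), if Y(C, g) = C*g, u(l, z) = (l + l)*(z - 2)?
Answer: 12/285811 ≈ 4.1986e-5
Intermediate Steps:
u(l, z) = 2*l*(-2 + z) (u(l, z) = (2*l)*(-2 + z) = 2*l*(-2 + z))
p(Z, n) = n/(63 + n)
1/(p(u(10, -1), -171) + Y(-104, -229)) = 1/(-171/(63 - 171) - 104*(-229)) = 1/(-171/(-108) + 23816) = 1/(-171*(-1/108) + 23816) = 1/(19/12 + 23816) = 1/(285811/12) = 12/285811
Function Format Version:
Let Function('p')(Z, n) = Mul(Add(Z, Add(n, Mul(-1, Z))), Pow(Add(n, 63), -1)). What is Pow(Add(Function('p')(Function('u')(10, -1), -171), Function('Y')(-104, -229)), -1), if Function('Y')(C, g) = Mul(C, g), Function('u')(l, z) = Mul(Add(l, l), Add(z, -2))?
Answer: Rational(12, 285811) ≈ 4.1986e-5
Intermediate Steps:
Function('u')(l, z) = Mul(2, l, Add(-2, z)) (Function('u')(l, z) = Mul(Mul(2, l), Add(-2, z)) = Mul(2, l, Add(-2, z)))
Function('p')(Z, n) = Mul(n, Pow(Add(63, n), -1))
Pow(Add(Function('p')(Function('u')(10, -1), -171), Function('Y')(-104, -229)), -1) = Pow(Add(Mul(-171, Pow(Add(63, -171), -1)), Mul(-104, -229)), -1) = Pow(Add(Mul(-171, Pow(-108, -1)), 23816), -1) = Pow(Add(Mul(-171, Rational(-1, 108)), 23816), -1) = Pow(Add(Rational(19, 12), 23816), -1) = Pow(Rational(285811, 12), -1) = Rational(12, 285811)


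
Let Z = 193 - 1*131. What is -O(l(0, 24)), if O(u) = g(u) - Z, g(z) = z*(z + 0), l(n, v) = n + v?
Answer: -514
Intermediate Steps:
Z = 62 (Z = 193 - 131 = 62)
g(z) = z**2 (g(z) = z*z = z**2)
O(u) = -62 + u**2 (O(u) = u**2 - 1*62 = u**2 - 62 = -62 + u**2)
-O(l(0, 24)) = -(-62 + (0 + 24)**2) = -(-62 + 24**2) = -(-62 + 576) = -1*514 = -514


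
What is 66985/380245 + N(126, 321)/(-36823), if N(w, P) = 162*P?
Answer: -3461382367/2800352327 ≈ -1.2361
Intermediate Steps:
66985/380245 + N(126, 321)/(-36823) = 66985/380245 + (162*321)/(-36823) = 66985*(1/380245) + 52002*(-1/36823) = 13397/76049 - 52002/36823 = -3461382367/2800352327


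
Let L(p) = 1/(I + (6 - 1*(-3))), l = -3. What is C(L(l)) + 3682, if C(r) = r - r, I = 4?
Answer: 3682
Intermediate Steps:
L(p) = 1/13 (L(p) = 1/(4 + (6 - 1*(-3))) = 1/(4 + (6 + 3)) = 1/(4 + 9) = 1/13)
C(r) = 0
C(L(l)) + 3682 = 0 + 3682 = 3682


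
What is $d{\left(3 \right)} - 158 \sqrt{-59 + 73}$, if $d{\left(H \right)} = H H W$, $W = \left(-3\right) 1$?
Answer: $-27 - 158 \sqrt{14} \approx -618.18$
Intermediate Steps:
$W = -3$
$d{\left(H \right)} = - 3 H^{2}$ ($d{\left(H \right)} = H H \left(-3\right) = H^{2} \left(-3\right) = - 3 H^{2}$)
$d{\left(3 \right)} - 158 \sqrt{-59 + 73} = - 3 \cdot 3^{2} - 158 \sqrt{-59 + 73} = \left(-3\right) 9 - 158 \sqrt{14} = -27 - 158 \sqrt{14}$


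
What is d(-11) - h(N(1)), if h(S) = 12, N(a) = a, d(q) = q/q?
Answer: -11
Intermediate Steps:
d(q) = 1
d(-11) - h(N(1)) = 1 - 1*12 = 1 - 12 = -11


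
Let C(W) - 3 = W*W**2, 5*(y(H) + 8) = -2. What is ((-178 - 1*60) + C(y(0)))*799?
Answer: -82666937/125 ≈ -6.6134e+5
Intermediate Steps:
y(H) = -42/5 (y(H) = -8 + (1/5)*(-2) = -8 - 2/5 = -42/5)
C(W) = 3 + W**3 (C(W) = 3 + W*W**2 = 3 + W**3)
((-178 - 1*60) + C(y(0)))*799 = ((-178 - 1*60) + (3 + (-42/5)**3))*799 = ((-178 - 60) + (3 - 74088/125))*799 = (-238 - 73713/125)*799 = -103463/125*799 = -82666937/125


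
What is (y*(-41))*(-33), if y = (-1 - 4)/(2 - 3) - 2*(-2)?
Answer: 12177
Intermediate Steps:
y = 9 (y = -5/(-1) + 4 = -5*(-1) + 4 = 5 + 4 = 9)
(y*(-41))*(-33) = (9*(-41))*(-33) = -369*(-33) = 12177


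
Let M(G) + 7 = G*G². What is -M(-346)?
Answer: 41421743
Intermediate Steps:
M(G) = -7 + G³ (M(G) = -7 + G*G² = -7 + G³)
-M(-346) = -(-7 + (-346)³) = -(-7 - 41421736) = -1*(-41421743) = 41421743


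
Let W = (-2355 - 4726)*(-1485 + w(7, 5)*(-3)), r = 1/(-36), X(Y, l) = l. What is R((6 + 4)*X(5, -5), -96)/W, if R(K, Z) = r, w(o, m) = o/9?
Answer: -1/379145064 ≈ -2.6375e-9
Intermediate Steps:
w(o, m) = o/9 (w(o, m) = o*(1/9) = o/9)
r = -1/36 ≈ -0.027778
R(K, Z) = -1/36
W = 31595422/3 (W = (-2355 - 4726)*(-1485 + ((1/9)*7)*(-3)) = -7081*(-1485 + (7/9)*(-3)) = -7081*(-1485 - 7/3) = -7081*(-4462/3) = 31595422/3 ≈ 1.0532e+7)
R((6 + 4)*X(5, -5), -96)/W = -1/(36*31595422/3) = -1/36*3/31595422 = -1/379145064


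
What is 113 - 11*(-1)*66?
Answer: 839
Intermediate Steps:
113 - 11*(-1)*66 = 113 + 11*66 = 113 + 726 = 839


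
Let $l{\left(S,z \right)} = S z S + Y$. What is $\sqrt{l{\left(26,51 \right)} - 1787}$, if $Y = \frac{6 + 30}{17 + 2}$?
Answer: $\frac{\sqrt{11801413}}{19} \approx 180.81$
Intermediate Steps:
$Y = \frac{36}{19} \approx 1.8947$
$l{\left(S,z \right)} = \frac{36}{19} + z S^{2}$ ($l{\left(S,z \right)} = S z S + \frac{36}{19} = z S^{2} + \frac{36}{19} = \frac{36}{19} + z S^{2}$)
$\sqrt{l{\left(26,51 \right)} - 1787} = \sqrt{\left(\frac{36}{19} + 51 \cdot 26^{2}\right) - 1787} = \sqrt{\left(\frac{36}{19} + 51 \cdot 676\right) - 1787} = \sqrt{\left(\frac{36}{19} + 34476\right) - 1787} = \sqrt{\frac{655080}{19} - 1787} = \sqrt{\frac{621127}{19}} = \frac{\sqrt{11801413}}{19}$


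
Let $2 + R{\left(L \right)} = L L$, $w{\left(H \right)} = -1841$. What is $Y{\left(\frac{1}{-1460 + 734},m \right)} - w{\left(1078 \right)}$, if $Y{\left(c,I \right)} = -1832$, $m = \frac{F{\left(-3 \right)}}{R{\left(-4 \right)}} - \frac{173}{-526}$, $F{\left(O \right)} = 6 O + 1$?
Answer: $9$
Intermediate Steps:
$F{\left(O \right)} = 1 + 6 O$
$R{\left(L \right)} = -2 + L^{2}$ ($R{\left(L \right)} = -2 + L L = -2 + L^{2}$)
$m = - \frac{1630}{1841}$ ($m = \frac{1 + 6 \left(-3\right)}{-2 + \left(-4\right)^{2}} - \frac{173}{-526} = \frac{1 - 18}{-2 + 16} - - \frac{173}{526} = - \frac{17}{14} + \frac{173}{526} = - \frac{1630}{1841} \approx -0.88539$)
$Y{\left(\frac{1}{-1460 + 734},m \right)} - w{\left(1078 \right)} = -1832 - -1841 = -1832 + 1841 = 9$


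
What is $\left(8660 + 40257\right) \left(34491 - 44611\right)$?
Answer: $-495040040$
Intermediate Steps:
$\left(8660 + 40257\right) \left(34491 - 44611\right) = 48917 \left(-10120\right) = -495040040$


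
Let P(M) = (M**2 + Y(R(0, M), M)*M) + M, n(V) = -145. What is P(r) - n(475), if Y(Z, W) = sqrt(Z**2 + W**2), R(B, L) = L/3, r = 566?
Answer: 321067 + 320356*sqrt(10)/3 ≈ 6.5875e+5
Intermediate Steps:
R(B, L) = L/3 (R(B, L) = L*(1/3) = L/3)
Y(Z, W) = sqrt(W**2 + Z**2)
P(M) = M + M**2 + M*sqrt(10)*sqrt(M**2)/3 (P(M) = (M**2 + sqrt(M**2 + (M/3)**2)*M) + M = (M**2 + sqrt(M**2 + M**2/9)*M) + M = (M**2 + sqrt(10*M**2/9)*M) + M = (M**2 + (sqrt(10)*sqrt(M**2)/3)*M) + M = (M**2 + M*sqrt(10)*sqrt(M**2)/3) + M = M + M**2 + M*sqrt(10)*sqrt(M**2)/3)
P(r) - n(475) = (1/3)*566*(3 + 3*566 + sqrt(10)*sqrt(566**2)) - 1*(-145) = (1/3)*566*(3 + 1698 + sqrt(10)*sqrt(320356)) + 145 = (1/3)*566*(3 + 1698 + sqrt(10)*566) + 145 = (1/3)*566*(3 + 1698 + 566*sqrt(10)) + 145 = (1/3)*566*(1701 + 566*sqrt(10)) + 145 = (320922 + 320356*sqrt(10)/3) + 145 = 321067 + 320356*sqrt(10)/3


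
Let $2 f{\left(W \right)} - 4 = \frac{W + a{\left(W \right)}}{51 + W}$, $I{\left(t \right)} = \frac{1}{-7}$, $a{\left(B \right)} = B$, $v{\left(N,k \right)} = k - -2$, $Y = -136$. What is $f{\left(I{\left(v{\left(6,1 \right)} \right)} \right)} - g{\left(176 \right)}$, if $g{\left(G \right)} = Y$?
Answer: $\frac{49127}{356} \approx 138.0$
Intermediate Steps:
$v{\left(N,k \right)} = 2 + k$ ($v{\left(N,k \right)} = k + 2 = 2 + k$)
$g{\left(G \right)} = -136$
$I{\left(t \right)} = - \frac{1}{7}$
$f{\left(W \right)} = 2 + \frac{W}{51 + W}$ ($f{\left(W \right)} = 2 + \frac{\left(W + W\right) \frac{1}{51 + W}}{2} = 2 + \frac{2 W \frac{1}{51 + W}}{2} = 2 + \frac{W}{51 + W}$)
$f{\left(I{\left(v{\left(6,1 \right)} \right)} \right)} - g{\left(176 \right)} = \frac{3 \left(34 - \frac{1}{7}\right)}{51 - \frac{1}{7}} - -136 = 3 \frac{1}{\frac{356}{7}} \cdot \frac{237}{7} + 136 = 3 \cdot \frac{7}{356} \cdot \frac{237}{7} + 136 = \frac{711}{356} + 136 = \frac{49127}{356}$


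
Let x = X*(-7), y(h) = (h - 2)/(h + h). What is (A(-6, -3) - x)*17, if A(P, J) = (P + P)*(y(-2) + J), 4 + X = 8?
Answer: 884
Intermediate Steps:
X = 4 (X = -4 + 8 = 4)
y(h) = (-2 + h)/(2*h) (y(h) = (-2 + h)/((2*h)) = (-2 + h)*(1/(2*h)) = (-2 + h)/(2*h))
A(P, J) = 2*P*(1 + J) (A(P, J) = (P + P)*((½)*(-2 - 2)/(-2) + J) = (2*P)*((½)*(-½)*(-4) + J) = (2*P)*(1 + J) = 2*P*(1 + J))
x = -28 (x = 4*(-7) = -28)
(A(-6, -3) - x)*17 = (2*(-6)*(1 - 3) - 1*(-28))*17 = (2*(-6)*(-2) + 28)*17 = (24 + 28)*17 = 52*17 = 884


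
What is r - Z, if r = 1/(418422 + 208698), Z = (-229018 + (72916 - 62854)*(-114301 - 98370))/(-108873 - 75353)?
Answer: -671057475755087/57765904560 ≈ -11617.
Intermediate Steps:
Z = 1070062310/92113 (Z = (-229018 + 10062*(-212671))/(-184226) = (-229018 - 2139895602)*(-1/184226) = -2140124620*(-1/184226) = 1070062310/92113 ≈ 11617.)
r = 1/627120 ≈ 1.5946e-6
r - Z = 1/627120 - 1*1070062310/92113 = 1/627120 - 1070062310/92113 = -671057475755087/57765904560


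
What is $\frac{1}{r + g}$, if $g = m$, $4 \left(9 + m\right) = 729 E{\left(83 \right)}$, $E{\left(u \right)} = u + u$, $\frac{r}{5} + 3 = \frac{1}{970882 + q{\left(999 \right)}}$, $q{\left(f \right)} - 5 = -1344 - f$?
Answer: $\frac{968544}{29278600853} \approx 3.308 \cdot 10^{-5}$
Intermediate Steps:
$q{\left(f \right)} = -1339 - f$ ($q{\left(f \right)} = 5 - \left(1344 + f\right) = -1339 - f$)
$r = - \frac{14528155}{968544}$ ($r = -15 + \frac{5}{970882 - 2338} = -15 + \frac{5}{968544} = - \frac{14528155}{968544} \approx -15.0$)
$E{\left(u \right)} = 2 u$
$m = \frac{60489}{2}$ ($m = -9 + \frac{729 \cdot 2 \cdot 83}{4} = -9 + \frac{729 \cdot 166}{4} = -9 + \frac{1}{4} \cdot 121014 = -9 + \frac{60507}{2} = \frac{60489}{2} \approx 30245.0$)
$g = \frac{60489}{2} \approx 30245.0$
$\frac{1}{r + g} = \frac{1}{- \frac{14528155}{968544} + \frac{60489}{2}} = \frac{1}{\frac{29278600853}{968544}} = \frac{968544}{29278600853}$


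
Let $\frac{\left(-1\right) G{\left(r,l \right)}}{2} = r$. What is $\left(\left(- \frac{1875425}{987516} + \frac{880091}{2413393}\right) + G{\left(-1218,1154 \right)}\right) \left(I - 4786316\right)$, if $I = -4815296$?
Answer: $- \frac{13927077144386456397097}{595816050447} \approx -2.3375 \cdot 10^{10}$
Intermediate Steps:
$G{\left(r,l \right)} = - 2 r$
$\left(\left(- \frac{1875425}{987516} + \frac{880091}{2413393}\right) + G{\left(-1218,1154 \right)}\right) \left(I - 4786316\right) = \left(\left(- \frac{1875425}{987516} + \frac{880091}{2413393}\right) - -2436\right) \left(-4815296 - 4786316\right) = \left(\left(\left(-1875425\right) \frac{1}{987516} + 880091 \cdot \frac{1}{2413393}\right) + 2436\right) \left(-9601612\right) = \left(\left(- \frac{1875425}{987516} + \frac{880091}{2413393}\right) + 2436\right) \left(-9601612\right) = \left(- \frac{3657033623069}{2383264201788} + 2436\right) \left(-9601612\right) = \frac{5801974561932499}{2383264201788} \left(-9601612\right) = - \frac{13927077144386456397097}{595816050447}$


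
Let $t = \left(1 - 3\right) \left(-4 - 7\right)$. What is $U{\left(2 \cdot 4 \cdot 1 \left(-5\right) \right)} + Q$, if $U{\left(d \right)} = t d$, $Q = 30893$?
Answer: $30013$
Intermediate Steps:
$t = 22$ ($t = \left(-2\right) \left(-11\right) = 22$)
$U{\left(d \right)} = 22 d$
$U{\left(2 \cdot 4 \cdot 1 \left(-5\right) \right)} + Q = 22 \cdot 2 \cdot 4 \cdot 1 \left(-5\right) + 30893 = 22 \cdot 2 \cdot 4 \left(-5\right) + 30893 = 22 \cdot 2 \left(-20\right) + 30893 = 22 \left(-40\right) + 30893 = -880 + 30893 = 30013$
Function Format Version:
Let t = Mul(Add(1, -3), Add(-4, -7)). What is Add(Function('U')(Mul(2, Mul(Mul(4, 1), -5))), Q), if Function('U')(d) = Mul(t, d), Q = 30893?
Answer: 30013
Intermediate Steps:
t = 22 (t = Mul(-2, -11) = 22)
Function('U')(d) = Mul(22, d)
Add(Function('U')(Mul(2, Mul(Mul(4, 1), -5))), Q) = Add(Mul(22, Mul(2, Mul(Mul(4, 1), -5))), 30893) = Add(Mul(22, Mul(2, Mul(4, -5))), 30893) = Add(Mul(22, Mul(2, -20)), 30893) = Add(Mul(22, -40), 30893) = Add(-880, 30893) = 30013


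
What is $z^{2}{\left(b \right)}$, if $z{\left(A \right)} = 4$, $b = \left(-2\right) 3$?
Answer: $16$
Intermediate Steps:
$b = -6$
$z^{2}{\left(b \right)} = 4^{2} = 16$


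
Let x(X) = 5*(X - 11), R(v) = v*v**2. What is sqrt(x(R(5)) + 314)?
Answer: 2*sqrt(221) ≈ 29.732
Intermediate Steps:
R(v) = v**3
x(X) = -55 + 5*X (x(X) = 5*(-11 + X) = -55 + 5*X)
sqrt(x(R(5)) + 314) = sqrt((-55 + 5*5**3) + 314) = sqrt((-55 + 5*125) + 314) = sqrt((-55 + 625) + 314) = sqrt(570 + 314) = sqrt(884) = 2*sqrt(221)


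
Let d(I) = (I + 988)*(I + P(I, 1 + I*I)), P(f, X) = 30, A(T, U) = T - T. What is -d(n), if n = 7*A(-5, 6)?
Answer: -29640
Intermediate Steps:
A(T, U) = 0
n = 0 (n = 7*0 = 0)
d(I) = (30 + I)*(988 + I) (d(I) = (I + 988)*(I + 30) = (988 + I)*(30 + I) = (30 + I)*(988 + I))
-d(n) = -(29640 + 0² + 1018*0) = -(29640 + 0 + 0) = -1*29640 = -29640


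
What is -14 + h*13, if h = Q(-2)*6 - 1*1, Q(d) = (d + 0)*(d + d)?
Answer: 597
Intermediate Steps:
Q(d) = 2*d² (Q(d) = d*(2*d) = 2*d²)
h = 47 (h = (2*(-2)²)*6 - 1*1 = (2*4)*6 - 1 = 8*6 - 1 = 48 - 1 = 47)
-14 + h*13 = -14 + 47*13 = -14 + 611 = 597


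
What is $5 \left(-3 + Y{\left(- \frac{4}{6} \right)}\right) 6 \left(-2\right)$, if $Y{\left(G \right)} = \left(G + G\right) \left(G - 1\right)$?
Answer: $\frac{140}{3} \approx 46.667$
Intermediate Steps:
$Y{\left(G \right)} = 2 G \left(-1 + G\right)$
$5 \left(-3 + Y{\left(- \frac{4}{6} \right)}\right) 6 \left(-2\right) = 5 \left(-3 + 2 \left(- \frac{4}{6}\right) \left(-1 - \frac{4}{6}\right)\right) 6 \left(-2\right) = 5 \left(-3 + 2 \left(\left(-4\right) \frac{1}{6}\right) \left(-1 - \frac{2}{3}\right)\right) 6 \left(-2\right) = 5 \left(-3 + 2 \left(- \frac{2}{3}\right) \left(-1 - \frac{2}{3}\right)\right) 6 \left(-2\right) = 5 \left(-3 + 2 \left(- \frac{2}{3}\right) \left(- \frac{5}{3}\right)\right) 6 \left(-2\right) = 5 \left(-3 + \frac{20}{9}\right) 6 \left(-2\right) = 5 \left(- \frac{7}{9}\right) 6 \left(-2\right) = \left(- \frac{35}{9}\right) 6 \left(-2\right) = \left(- \frac{70}{3}\right) \left(-2\right) = \frac{140}{3}$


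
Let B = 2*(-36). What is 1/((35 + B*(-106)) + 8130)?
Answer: 1/15797 ≈ 6.3303e-5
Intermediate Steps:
B = -72
1/((35 + B*(-106)) + 8130) = 1/((35 - 72*(-106)) + 8130) = 1/((35 + 7632) + 8130) = 1/(7667 + 8130) = 1/15797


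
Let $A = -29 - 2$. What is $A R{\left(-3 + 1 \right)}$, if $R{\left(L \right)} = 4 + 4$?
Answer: $-248$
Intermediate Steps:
$R{\left(L \right)} = 8$
$A = -31$ ($A = -29 - 2 = -31$)
$A R{\left(-3 + 1 \right)} = \left(-31\right) 8 = -248$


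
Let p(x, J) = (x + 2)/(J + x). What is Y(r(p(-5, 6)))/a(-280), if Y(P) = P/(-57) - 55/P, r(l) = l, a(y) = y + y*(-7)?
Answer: 131/11970 ≈ 0.010944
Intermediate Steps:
p(x, J) = (2 + x)/(J + x)
a(y) = -6*y (a(y) = y - 7*y = -6*y)
Y(P) = -55/P - P/57 (Y(P) = P*(-1/57) - 55/P = -P/57 - 55/P = -55/P - P/57)
Y(r(p(-5, 6)))/a(-280) = (-55*(6 - 5)/(2 - 5) - (2 - 5)/(57*(6 - 5)))/((-6*(-280))) = (-55/(-3/1) - (-3)/(57*1))/1680 = (-55/(1*(-3)) - (-3)/57)*(1/1680) = (-55/(-3) - 1/57*(-3))*(1/1680) = (-55*(-1/3) + 1/19)*(1/1680) = (55/3 + 1/19)*(1/1680) = (1048/57)*(1/1680) = 131/11970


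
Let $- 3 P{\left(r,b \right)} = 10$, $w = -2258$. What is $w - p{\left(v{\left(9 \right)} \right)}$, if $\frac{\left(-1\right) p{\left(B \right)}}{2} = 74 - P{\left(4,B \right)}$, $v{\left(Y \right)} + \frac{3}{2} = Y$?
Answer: $- \frac{6310}{3} \approx -2103.3$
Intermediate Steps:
$v{\left(Y \right)} = - \frac{3}{2} + Y$
$P{\left(r,b \right)} = - \frac{10}{3}$ ($P{\left(r,b \right)} = \left(- \frac{1}{3}\right) 10 = - \frac{10}{3}$)
$p{\left(B \right)} = - \frac{464}{3}$ ($p{\left(B \right)} = - 2 \left(74 - - \frac{10}{3}\right) = - 2 \left(74 + \frac{10}{3}\right) = \left(-2\right) \frac{232}{3} = - \frac{464}{3}$)
$w - p{\left(v{\left(9 \right)} \right)} = -2258 - - \frac{464}{3} = -2258 + \frac{464}{3} = - \frac{6310}{3}$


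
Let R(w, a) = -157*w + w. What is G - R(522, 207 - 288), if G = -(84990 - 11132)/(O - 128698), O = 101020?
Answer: 1126974377/13839 ≈ 81435.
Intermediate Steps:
R(w, a) = -156*w
G = 36929/13839 (G = -(84990 - 11132)/(101020 - 128698) = -73858/(-27678) = -73858*(-1)/27678 = -1*(-36929/13839) = 36929/13839 ≈ 2.6685)
G - R(522, 207 - 288) = 36929/13839 - (-156)*522 = 36929/13839 - 1*(-81432) = 36929/13839 + 81432 = 1126974377/13839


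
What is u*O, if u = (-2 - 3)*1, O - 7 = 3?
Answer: -50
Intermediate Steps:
O = 10 (O = 7 + 3 = 10)
u = -5 (u = -5*1 = -5)
u*O = -5*10 = -50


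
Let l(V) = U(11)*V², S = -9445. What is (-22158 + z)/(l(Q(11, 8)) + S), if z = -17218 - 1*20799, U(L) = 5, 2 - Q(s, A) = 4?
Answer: 83/13 ≈ 6.3846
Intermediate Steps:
Q(s, A) = -2 (Q(s, A) = 2 - 1*4 = 2 - 4 = -2)
z = -38017 (z = -17218 - 20799 = -38017)
l(V) = 5*V²
(-22158 + z)/(l(Q(11, 8)) + S) = (-22158 - 38017)/(5*(-2)² - 9445) = -60175/(5*4 - 9445) = -60175/(20 - 9445) = -60175/(-9425) = -60175*(-1/9425) = 83/13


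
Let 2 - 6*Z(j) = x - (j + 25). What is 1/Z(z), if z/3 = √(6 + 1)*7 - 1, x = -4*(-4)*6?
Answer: -48/233 - 14*√7/233 ≈ -0.36498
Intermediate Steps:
x = 96 (x = 16*6 = 96)
z = -3 + 21*√7 (z = 3*(√(6 + 1)*7 - 1) = 3*(√7*7 - 1) = 3*(7*√7 - 1) = 3*(-1 + 7*√7) = -3 + 21*√7 ≈ 52.561)
Z(j) = -23/2 + j/6 (Z(j) = ⅓ - (96 - (j + 25))/6 = ⅓ - (96 - (25 + j))/6 = ⅓ - (96 + (-25 - j))/6 = ⅓ - (71 - j)/6 = ⅓ + (-71/6 + j/6) = -23/2 + j/6)
1/Z(z) = 1/(-23/2 + (-3 + 21*√7)/6) = 1/(-23/2 + (-½ + 7*√7/2)) = 1/(-12 + 7*√7/2)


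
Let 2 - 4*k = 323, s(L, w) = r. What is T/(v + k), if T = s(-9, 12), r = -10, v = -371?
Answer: 8/361 ≈ 0.022161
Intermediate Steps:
s(L, w) = -10
T = -10
k = -321/4 (k = ½ - ¼*323 = ½ - 323/4 = -321/4 ≈ -80.250)
T/(v + k) = -10/(-371 - 321/4) = -10/(-1805/4) = -4/1805*(-10) = 8/361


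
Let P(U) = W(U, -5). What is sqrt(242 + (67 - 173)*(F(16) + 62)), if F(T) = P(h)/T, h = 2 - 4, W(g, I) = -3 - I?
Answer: I*sqrt(25373)/2 ≈ 79.645*I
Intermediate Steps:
h = -2
P(U) = 2 (P(U) = -3 - 1*(-5) = -3 + 5 = 2)
F(T) = 2/T
sqrt(242 + (67 - 173)*(F(16) + 62)) = sqrt(242 + (67 - 173)*(2/16 + 62)) = sqrt(242 - 106*(2*(1/16) + 62)) = sqrt(242 - 106*(1/8 + 62)) = sqrt(242 - 106*497/8) = sqrt(242 - 26341/4) = sqrt(-25373/4) = I*sqrt(25373)/2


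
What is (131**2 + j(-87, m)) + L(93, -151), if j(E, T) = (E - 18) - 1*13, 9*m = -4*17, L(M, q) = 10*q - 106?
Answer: 15427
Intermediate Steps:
L(M, q) = -106 + 10*q
m = -68/9 (m = (-4*17)/9 = (-1*68)/9 = (1/9)*(-68) = -68/9 ≈ -7.5556)
j(E, T) = -31 + E (j(E, T) = (-18 + E) - 13 = -31 + E)
(131**2 + j(-87, m)) + L(93, -151) = (131**2 + (-31 - 87)) + (-106 + 10*(-151)) = (17161 - 118) + (-106 - 1510) = 17043 - 1616 = 15427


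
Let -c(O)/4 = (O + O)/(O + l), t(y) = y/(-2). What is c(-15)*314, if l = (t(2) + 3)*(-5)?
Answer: -7536/5 ≈ -1507.2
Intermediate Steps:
t(y) = -y/2 (t(y) = y*(-½) = -y/2)
l = -10 (l = (-½*2 + 3)*(-5) = (-1 + 3)*(-5) = 2*(-5) = -10)
c(O) = -8*O/(-10 + O) (c(O) = -4*(O + O)/(O - 10) = -4*2*O/(-10 + O) = -8*O/(-10 + O))
c(-15)*314 = -8*(-15)/(-10 - 15)*314 = -8*(-15)/(-25)*314 = -8*(-15)*(-1/25)*314 = -24/5*314 = -7536/5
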